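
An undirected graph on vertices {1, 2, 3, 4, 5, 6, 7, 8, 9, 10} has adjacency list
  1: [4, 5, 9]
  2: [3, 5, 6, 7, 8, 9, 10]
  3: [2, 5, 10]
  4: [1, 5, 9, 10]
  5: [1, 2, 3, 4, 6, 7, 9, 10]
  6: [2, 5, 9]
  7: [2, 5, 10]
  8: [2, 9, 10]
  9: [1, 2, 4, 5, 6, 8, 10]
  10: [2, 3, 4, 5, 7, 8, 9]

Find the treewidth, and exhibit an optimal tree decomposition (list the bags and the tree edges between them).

Every bag has size at most 4, so the width is 4 − 1 = 3 and tw(G) ≤ 3. For the lower bound, the 4 vertices {2, 8, 9, 10} are pairwise adjacent, and any tree decomposition puts a clique entirely inside one bag — forcing width ≥ 3. The upper and lower bounds meet at 3, so that is the treewidth.

Treewidth 3.
Bags: B1 = {2, 5, 9, 10}  B2 = {4, 5, 9, 10}  B3 = {2, 3, 5, 10}  B4 = {1, 4, 5, 9}  B5 = {2, 5, 7, 10}  B6 = {2, 8, 9, 10}  B7 = {2, 5, 6, 9}
Tree: B1–B2, B1–B3, B2–B4, B3–B5, B1–B6, B1–B7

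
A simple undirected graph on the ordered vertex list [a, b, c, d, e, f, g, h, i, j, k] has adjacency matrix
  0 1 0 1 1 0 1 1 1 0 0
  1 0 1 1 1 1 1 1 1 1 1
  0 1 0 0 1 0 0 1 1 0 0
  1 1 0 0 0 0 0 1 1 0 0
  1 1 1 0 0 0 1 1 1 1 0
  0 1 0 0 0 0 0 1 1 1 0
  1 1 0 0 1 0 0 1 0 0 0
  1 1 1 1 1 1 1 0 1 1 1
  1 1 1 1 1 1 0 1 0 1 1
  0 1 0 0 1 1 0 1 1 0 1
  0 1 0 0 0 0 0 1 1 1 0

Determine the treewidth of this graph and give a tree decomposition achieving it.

Each bag holds 5 vertices, so the decomposition has width 4, which upper-bounds the treewidth. For the lower bound, the 5 vertices {a, b, e, g, h} are pairwise adjacent, and any tree decomposition puts a clique entirely inside one bag — forcing width ≥ 4. Hence tw(G) = 4 exactly.

Treewidth 4.
Bags: B1 = {a, b, e, h, i}  B2 = {b, e, h, i, j}  B3 = {a, b, e, g, h}  B4 = {b, f, h, i, j}  B5 = {a, b, d, h, i}  B6 = {b, c, e, h, i}  B7 = {b, h, i, j, k}
Tree: B1–B2, B1–B3, B2–B4, B1–B5, B2–B6, B4–B7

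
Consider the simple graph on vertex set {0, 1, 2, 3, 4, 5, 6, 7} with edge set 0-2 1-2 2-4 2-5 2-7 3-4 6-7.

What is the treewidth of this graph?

1

A width-1 tree decomposition is:
Bags: B1 = {0, 2}  B2 = {2, 5}  B3 = {2, 7}  B4 = {6, 7}  B5 = {2, 4}  B6 = {3, 4}  B7 = {1, 2}
Tree: B1–B2, B2–B3, B3–B4, B2–B5, B5–B6, B3–B7
Each bag holds 2 vertices, so the decomposition has width 1, which upper-bounds the treewidth. G has an edge, so its treewidth is at least 1. Combining the bounds, tw(G) = 1.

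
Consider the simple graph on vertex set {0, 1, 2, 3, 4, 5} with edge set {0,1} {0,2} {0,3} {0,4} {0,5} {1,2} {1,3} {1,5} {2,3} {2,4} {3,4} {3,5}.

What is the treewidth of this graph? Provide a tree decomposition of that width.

Each bag holds 4 vertices, so the decomposition has width 3, which upper-bounds the treewidth. On the other hand G contains the 4-clique {0, 1, 2, 3}. A clique must lie in a single bag of any decomposition, so no decomposition can have width below 3. Hence tw(G) = 3 exactly.

Treewidth 3.
Bags: B1 = {0, 1, 2, 3}  B2 = {0, 1, 3, 5}  B3 = {0, 2, 3, 4}
Tree: B1–B2, B1–B3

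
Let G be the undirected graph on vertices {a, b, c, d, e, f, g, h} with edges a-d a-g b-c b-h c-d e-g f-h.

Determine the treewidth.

A width-1 tree decomposition is:
Bags: B1 = {e, g}  B2 = {a, g}  B3 = {a, d}  B4 = {c, d}  B5 = {b, c}  B6 = {b, h}  B7 = {f, h}
Tree: B1–B2, B2–B3, B3–B4, B4–B5, B5–B6, B6–B7
Every bag has size at most 2, so the width is 2 − 1 = 1 and tw(G) ≤ 1. Any graph with an edge has treewidth ≥ 1, and G has the edge e–g. Therefore the treewidth is 1.

1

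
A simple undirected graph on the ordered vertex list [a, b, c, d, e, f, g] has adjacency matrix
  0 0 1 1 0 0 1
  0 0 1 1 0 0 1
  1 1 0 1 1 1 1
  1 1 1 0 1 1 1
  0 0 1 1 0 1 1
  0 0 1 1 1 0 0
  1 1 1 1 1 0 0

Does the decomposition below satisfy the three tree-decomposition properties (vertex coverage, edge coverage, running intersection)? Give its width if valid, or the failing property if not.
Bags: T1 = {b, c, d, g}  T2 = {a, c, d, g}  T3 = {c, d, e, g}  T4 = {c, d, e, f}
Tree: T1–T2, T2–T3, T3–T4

Checking the three conditions: (i) the bags cover all of {a, b, c, d, e, f, g}; (ii) for each edge, some bag contains both endpoints; (iii) the bags containing any fixed vertex form a subtree. All hold, so the decomposition is valid with width 4 − 1 = 3.

Yes; width 3.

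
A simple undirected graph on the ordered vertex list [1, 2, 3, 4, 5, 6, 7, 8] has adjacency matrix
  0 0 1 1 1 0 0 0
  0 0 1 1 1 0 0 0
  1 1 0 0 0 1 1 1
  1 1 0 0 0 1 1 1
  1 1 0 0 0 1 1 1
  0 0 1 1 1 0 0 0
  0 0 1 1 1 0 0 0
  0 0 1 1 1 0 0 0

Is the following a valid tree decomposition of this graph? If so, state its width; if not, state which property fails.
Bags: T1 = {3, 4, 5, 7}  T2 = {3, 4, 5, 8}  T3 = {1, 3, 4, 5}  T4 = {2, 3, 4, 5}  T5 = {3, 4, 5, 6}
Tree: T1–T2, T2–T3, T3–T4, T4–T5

Checking the three conditions: (i) the bags cover all of {1, 2, 3, 4, 5, 6, 7, 8}; (ii) for each edge, some bag contains both endpoints; (iii) the bags containing any fixed vertex form a subtree. All hold, so the decomposition is valid with width 4 − 1 = 3.

Yes; width 3.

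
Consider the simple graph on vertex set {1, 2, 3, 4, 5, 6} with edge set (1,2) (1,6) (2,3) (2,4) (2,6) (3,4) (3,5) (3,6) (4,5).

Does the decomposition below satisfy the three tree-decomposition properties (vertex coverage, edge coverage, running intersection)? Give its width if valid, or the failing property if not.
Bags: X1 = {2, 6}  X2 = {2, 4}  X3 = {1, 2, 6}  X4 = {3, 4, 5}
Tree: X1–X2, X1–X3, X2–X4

A tree decomposition must satisfy three properties: every vertex lies in some bag; for every edge, both endpoints lie together in some bag; and for every vertex, the bags containing it form a connected subtree. Here edge (6,3) lies in no bag, so the decomposition is invalid.

No — edge (6,3) lies in no bag.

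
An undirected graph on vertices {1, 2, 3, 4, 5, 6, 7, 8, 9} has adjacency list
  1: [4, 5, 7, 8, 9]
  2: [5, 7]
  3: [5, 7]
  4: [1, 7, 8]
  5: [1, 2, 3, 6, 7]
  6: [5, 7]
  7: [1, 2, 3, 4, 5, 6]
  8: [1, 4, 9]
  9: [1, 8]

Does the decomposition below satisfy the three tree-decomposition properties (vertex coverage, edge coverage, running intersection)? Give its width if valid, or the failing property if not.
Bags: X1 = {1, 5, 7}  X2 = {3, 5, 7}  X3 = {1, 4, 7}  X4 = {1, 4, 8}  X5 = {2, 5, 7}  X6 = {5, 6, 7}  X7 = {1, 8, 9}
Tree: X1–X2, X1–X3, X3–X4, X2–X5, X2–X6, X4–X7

Vertex coverage: the bags together contain {1, 2, 3, 4, 5, 6, 7, 8, 9}, the full vertex set. Edge coverage: each edge of G has both endpoints in at least one bag. Running intersection: for every vertex, the bags containing it form a connected subtree. All three properties hold, so this is a valid tree decomposition of width max|bag| − 1 = 2, and hence tw(G) ≤ 2.

Yes; width 2.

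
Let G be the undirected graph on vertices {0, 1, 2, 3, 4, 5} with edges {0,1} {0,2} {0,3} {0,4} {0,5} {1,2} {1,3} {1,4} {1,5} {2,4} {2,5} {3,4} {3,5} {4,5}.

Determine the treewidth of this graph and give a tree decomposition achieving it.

Each bag holds 5 vertices, so the decomposition has width 4, which upper-bounds the treewidth. Conversely, {0, 1, 2, 4, 5} is a clique of size 5, and the vertices of any clique must share a bag in every tree decomposition; so some bag has ≥ 5 vertices and tw(G) ≥ 4. Combining the bounds, tw(G) = 4.

Treewidth 4.
One such decomposition:
Bags: B1 = {0, 1, 2, 4, 5}  B2 = {0, 1, 3, 4, 5}
Tree: B1–B2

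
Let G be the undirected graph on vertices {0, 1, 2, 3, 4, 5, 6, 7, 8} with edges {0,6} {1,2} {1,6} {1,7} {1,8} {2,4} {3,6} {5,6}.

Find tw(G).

A width-1 tree decomposition is:
Bags: B1 = {3, 6}  B2 = {1, 6}  B3 = {1, 2}  B4 = {2, 4}  B5 = {0, 6}  B6 = {5, 6}  B7 = {1, 7}  B8 = {1, 8}
Tree: B1–B2, B2–B3, B3–B4, B2–B5, B5–B6, B3–B7, B7–B8
Every bag has size at most 2, so the width is 2 − 1 = 1 and tw(G) ≤ 1. Any graph with an edge has treewidth ≥ 1, and G has the edge 3–6. Therefore the treewidth is 1.

1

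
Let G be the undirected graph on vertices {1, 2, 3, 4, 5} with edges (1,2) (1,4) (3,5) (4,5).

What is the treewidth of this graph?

1

A width-1 tree decomposition is:
Bags: B1 = {3, 5}  B2 = {4, 5}  B3 = {1, 4}  B4 = {1, 2}
Tree: B1–B2, B2–B3, B3–B4
Each bag holds 2 vertices, so the decomposition has width 1, which upper-bounds the treewidth. Any graph with an edge has treewidth ≥ 1, and G has the edge 3–5. The upper and lower bounds meet at 1, so that is the treewidth.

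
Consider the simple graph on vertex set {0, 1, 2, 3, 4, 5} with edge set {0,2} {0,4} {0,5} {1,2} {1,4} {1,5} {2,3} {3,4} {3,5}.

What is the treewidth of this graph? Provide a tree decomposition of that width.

Treewidth 3.
Bags: B1 = {2, 3, 4, 5}  B2 = {0, 2, 4, 5}  B3 = {1, 2, 4, 5}
Tree: B1–B2, B2–B3

Every bag has size at most 4, so the width is 4 − 1 = 3 and tw(G) ≤ 3. For the lower bound: the 4 vertex sets {3,4}, {0,2}, {5}, {1} are disjoint, each induces a connected subgraph, and every pair is joined by at least one edge of G. Contracting each set to a single vertex therefore yields K_{4} as a minor, and since treewidth is minor-monotone, tw(G) ≥ tw(K_{4}) = 3. Therefore the treewidth is 3.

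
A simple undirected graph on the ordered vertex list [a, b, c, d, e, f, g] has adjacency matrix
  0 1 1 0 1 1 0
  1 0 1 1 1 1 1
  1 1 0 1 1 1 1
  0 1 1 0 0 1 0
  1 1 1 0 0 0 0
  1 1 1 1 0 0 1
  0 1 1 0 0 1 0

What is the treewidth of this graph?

A width-3 tree decomposition is:
Bags: B1 = {a, b, c, f}  B2 = {b, c, f, g}  B3 = {b, c, d, f}  B4 = {a, b, c, e}
Tree: B1–B2, B1–B3, B1–B4
The largest bag has 4 vertices, giving width 3; this decomposition certifies tw(G) ≤ 3. For the lower bound, the 4 vertices {a, b, c, e} are pairwise adjacent, and any tree decomposition puts a clique entirely inside one bag — forcing width ≥ 3. Hence tw(G) = 3 exactly.

3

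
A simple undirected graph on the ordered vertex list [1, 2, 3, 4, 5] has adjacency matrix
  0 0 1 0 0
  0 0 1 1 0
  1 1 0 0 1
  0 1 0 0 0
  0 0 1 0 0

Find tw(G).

1

A width-1 tree decomposition is:
Bags: B1 = {2, 3}  B2 = {1, 3}  B3 = {3, 5}  B4 = {2, 4}
Tree: B1–B2, B1–B3, B1–B4
The largest bag has 2 vertices, giving width 1; this decomposition certifies tw(G) ≤ 1. Any graph with an edge has treewidth ≥ 1, and G has the edge 2–3. Therefore the treewidth is 1.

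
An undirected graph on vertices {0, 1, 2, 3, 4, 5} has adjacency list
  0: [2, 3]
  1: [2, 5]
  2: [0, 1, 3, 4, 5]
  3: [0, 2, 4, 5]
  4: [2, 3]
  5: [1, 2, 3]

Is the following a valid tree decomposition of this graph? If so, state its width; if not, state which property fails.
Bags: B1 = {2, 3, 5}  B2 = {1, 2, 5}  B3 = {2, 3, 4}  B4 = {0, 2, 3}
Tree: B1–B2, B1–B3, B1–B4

Yes; width 2.

Vertex coverage: the bags together contain {0, 1, 2, 3, 4, 5}, the full vertex set. Edge coverage: each edge of G has both endpoints in at least one bag. Running intersection: for every vertex, the bags containing it form a connected subtree. All three properties hold, so this is a valid tree decomposition of width max|bag| − 1 = 2, and hence tw(G) ≤ 2.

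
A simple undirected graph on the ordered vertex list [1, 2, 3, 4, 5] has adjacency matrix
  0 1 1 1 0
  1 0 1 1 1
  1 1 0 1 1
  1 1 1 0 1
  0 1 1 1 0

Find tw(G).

A width-3 tree decomposition is:
Bags: B1 = {2, 3, 4, 5}  B2 = {1, 2, 3, 4}
Tree: B1–B2
Every bag has size at most 4, so the width is 4 − 1 = 3 and tw(G) ≤ 3. Conversely, {1, 2, 3, 4} is a clique of size 4, and the vertices of any clique must share a bag in every tree decomposition; so some bag has ≥ 4 vertices and tw(G) ≥ 3. Hence tw(G) = 3 exactly.

3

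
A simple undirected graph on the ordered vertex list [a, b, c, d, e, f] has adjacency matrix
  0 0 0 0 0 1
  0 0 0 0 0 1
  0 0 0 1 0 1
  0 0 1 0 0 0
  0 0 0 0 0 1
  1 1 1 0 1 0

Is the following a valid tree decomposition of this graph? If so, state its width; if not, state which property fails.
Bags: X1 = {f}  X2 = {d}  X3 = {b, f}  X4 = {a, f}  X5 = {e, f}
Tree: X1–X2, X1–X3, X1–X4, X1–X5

No — vertex c appears in no bag.

A tree decomposition must satisfy three properties: every vertex lies in some bag; for every edge, both endpoints lie together in some bag; and for every vertex, the bags containing it form a connected subtree. Here vertex c appears in no bag, so the decomposition is invalid.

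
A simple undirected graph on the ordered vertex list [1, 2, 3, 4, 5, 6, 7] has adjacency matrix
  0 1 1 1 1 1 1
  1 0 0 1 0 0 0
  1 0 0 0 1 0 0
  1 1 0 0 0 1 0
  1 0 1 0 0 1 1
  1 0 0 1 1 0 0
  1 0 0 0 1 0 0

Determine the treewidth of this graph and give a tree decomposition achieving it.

The largest bag has 3 vertices, giving width 2; this decomposition certifies tw(G) ≤ 2. For the lower bound, the 3 vertices {1, 2, 4} are pairwise adjacent, and any tree decomposition puts a clique entirely inside one bag — forcing width ≥ 2. Therefore the treewidth is 2.

Treewidth 2.
One such decomposition:
Bags: B1 = {1, 4, 6}  B2 = {1, 5, 6}  B3 = {1, 2, 4}  B4 = {1, 5, 7}  B5 = {1, 3, 5}
Tree: B1–B2, B1–B3, B2–B4, B2–B5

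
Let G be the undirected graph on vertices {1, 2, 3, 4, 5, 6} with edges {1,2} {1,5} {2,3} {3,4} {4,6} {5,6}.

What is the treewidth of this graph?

A width-2 tree decomposition is:
Bags: B1 = {1, 5, 6}  B2 = {1, 2, 6}  B3 = {2, 3, 6}  B4 = {3, 4, 6}
Tree: B1–B2, B2–B3, B3–B4
The largest bag has 3 vertices, giving width 2; this decomposition certifies tw(G) ≤ 2. Since 6–5–1–2–3–4–6 is a cycle in G, G is not acyclic. Forests are exactly the graphs of treewidth ≤ 1, so tw(G) ≥ 2. The upper and lower bounds meet at 2, so that is the treewidth.

2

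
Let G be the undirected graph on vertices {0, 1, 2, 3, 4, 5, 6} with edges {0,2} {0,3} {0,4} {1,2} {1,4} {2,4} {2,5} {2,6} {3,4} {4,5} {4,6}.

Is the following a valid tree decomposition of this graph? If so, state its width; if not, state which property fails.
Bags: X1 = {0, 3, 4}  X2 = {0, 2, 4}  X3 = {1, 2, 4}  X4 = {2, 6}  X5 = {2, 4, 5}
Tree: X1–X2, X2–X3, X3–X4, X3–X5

No — edge (4,6) lies in no bag.

A tree decomposition must satisfy three properties: every vertex lies in some bag; for every edge, both endpoints lie together in some bag; and for every vertex, the bags containing it form a connected subtree. Here edge (4,6) lies in no bag, so the decomposition is invalid.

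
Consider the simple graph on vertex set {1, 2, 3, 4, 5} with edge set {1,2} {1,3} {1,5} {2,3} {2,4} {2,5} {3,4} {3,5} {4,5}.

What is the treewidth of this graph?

A width-3 tree decomposition is:
Bags: B1 = {2, 3, 4, 5}  B2 = {1, 2, 3, 5}
Tree: B1–B2
The largest bag has 4 vertices, giving width 3; this decomposition certifies tw(G) ≤ 3. On the other hand G contains the 4-clique {1, 2, 3, 5}. A clique must lie in a single bag of any decomposition, so no decomposition can have width below 3. The upper and lower bounds meet at 3, so that is the treewidth.

3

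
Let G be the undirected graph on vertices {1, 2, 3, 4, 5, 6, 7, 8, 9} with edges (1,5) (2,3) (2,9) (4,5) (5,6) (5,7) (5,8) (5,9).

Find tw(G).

1

A width-1 tree decomposition is:
Bags: B1 = {5, 9}  B2 = {5, 6}  B3 = {1, 5}  B4 = {4, 5}  B5 = {2, 9}  B6 = {2, 3}  B7 = {5, 7}  B8 = {5, 8}
Tree: B1–B2, B1–B3, B1–B4, B1–B5, B5–B6, B1–B7, B2–B8
Each bag holds 2 vertices, so the decomposition has width 1, which upper-bounds the treewidth. G has an edge, so its treewidth is at least 1. Therefore the treewidth is 1.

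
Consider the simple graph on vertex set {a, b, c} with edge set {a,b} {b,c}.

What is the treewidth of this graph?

1

A width-1 tree decomposition is:
Bags: B1 = {a, b}  B2 = {b, c}
Tree: B1–B2
Each bag holds 2 vertices, so the decomposition has width 1, which upper-bounds the treewidth. Since G has at least one edge (e.g. b–a), it is not an edgeless graph, so tw(G) ≥ 1. Hence tw(G) = 1 exactly.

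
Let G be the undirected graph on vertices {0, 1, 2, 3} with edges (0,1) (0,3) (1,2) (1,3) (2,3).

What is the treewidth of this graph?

A width-2 tree decomposition is:
Bags: B1 = {0, 1, 3}  B2 = {1, 2, 3}
Tree: B1–B2
The largest bag has 3 vertices, giving width 2; this decomposition certifies tw(G) ≤ 2. For the lower bound, the 3 vertices {0, 1, 3} are pairwise adjacent, and any tree decomposition puts a clique entirely inside one bag — forcing width ≥ 2. Therefore the treewidth is 2.

2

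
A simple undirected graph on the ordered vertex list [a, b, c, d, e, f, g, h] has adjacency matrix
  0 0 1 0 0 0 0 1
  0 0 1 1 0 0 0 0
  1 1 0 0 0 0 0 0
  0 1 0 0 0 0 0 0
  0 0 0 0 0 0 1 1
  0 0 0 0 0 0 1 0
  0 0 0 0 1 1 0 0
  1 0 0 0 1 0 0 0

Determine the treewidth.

A width-1 tree decomposition is:
Bags: B1 = {b, d}  B2 = {b, c}  B3 = {a, c}  B4 = {a, h}  B5 = {e, h}  B6 = {e, g}  B7 = {f, g}
Tree: B1–B2, B2–B3, B3–B4, B4–B5, B5–B6, B6–B7
Every bag has size at most 2, so the width is 2 − 1 = 1 and tw(G) ≤ 1. Any graph with an edge has treewidth ≥ 1, and G has the edge d–b. Hence tw(G) = 1 exactly.

1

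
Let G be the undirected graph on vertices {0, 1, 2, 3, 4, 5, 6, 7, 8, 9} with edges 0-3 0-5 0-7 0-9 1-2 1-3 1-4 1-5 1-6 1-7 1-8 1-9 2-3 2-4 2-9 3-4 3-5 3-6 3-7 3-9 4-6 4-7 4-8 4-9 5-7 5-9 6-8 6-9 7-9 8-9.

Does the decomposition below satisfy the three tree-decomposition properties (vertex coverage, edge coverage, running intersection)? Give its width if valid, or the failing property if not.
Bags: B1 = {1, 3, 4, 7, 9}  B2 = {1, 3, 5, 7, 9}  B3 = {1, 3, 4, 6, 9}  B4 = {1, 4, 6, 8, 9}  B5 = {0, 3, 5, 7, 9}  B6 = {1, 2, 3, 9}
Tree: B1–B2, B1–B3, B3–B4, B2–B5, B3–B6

No — edge (4,2) lies in no bag.

A tree decomposition must satisfy three properties: every vertex lies in some bag; for every edge, both endpoints lie together in some bag; and for every vertex, the bags containing it form a connected subtree. Here edge (4,2) lies in no bag, so the decomposition is invalid.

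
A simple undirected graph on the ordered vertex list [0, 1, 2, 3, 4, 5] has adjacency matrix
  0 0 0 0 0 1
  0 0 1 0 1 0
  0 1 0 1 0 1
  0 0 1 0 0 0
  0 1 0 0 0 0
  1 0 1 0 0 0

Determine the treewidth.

1

A width-1 tree decomposition is:
Bags: B1 = {1, 4}  B2 = {1, 2}  B3 = {2, 5}  B4 = {0, 5}  B5 = {2, 3}
Tree: B1–B2, B2–B3, B3–B4, B3–B5
Every bag has size at most 2, so the width is 2 − 1 = 1 and tw(G) ≤ 1. Any graph with an edge has treewidth ≥ 1, and G has the edge 4–1. Therefore the treewidth is 1.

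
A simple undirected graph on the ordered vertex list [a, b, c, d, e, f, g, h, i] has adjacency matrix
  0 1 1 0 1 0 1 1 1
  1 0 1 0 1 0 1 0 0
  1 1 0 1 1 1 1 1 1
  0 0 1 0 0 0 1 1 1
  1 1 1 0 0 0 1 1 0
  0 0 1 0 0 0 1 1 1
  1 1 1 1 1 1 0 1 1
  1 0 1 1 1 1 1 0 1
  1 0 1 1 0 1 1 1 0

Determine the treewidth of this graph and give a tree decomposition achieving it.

Treewidth 4.
Bags: B1 = {a, c, e, g, h}  B2 = {a, c, g, h, i}  B3 = {a, b, c, e, g}  B4 = {c, d, g, h, i}  B5 = {c, f, g, h, i}
Tree: B1–B2, B1–B3, B2–B4, B2–B5

The largest bag has 5 vertices, giving width 4; this decomposition certifies tw(G) ≤ 4. For the lower bound, the 5 vertices {a, c, e, g, h} are pairwise adjacent, and any tree decomposition puts a clique entirely inside one bag — forcing width ≥ 4. Hence tw(G) = 4 exactly.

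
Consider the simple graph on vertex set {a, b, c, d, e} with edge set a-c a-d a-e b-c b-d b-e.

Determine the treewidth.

2

A width-2 tree decomposition is:
Bags: B1 = {a, b, d}  B2 = {a, b, e}  B3 = {a, b, c}
Tree: B1–B2, B2–B3
Every bag has size at most 3, so the width is 3 − 1 = 2 and tw(G) ≤ 2. Since a–d–b–e–a is a cycle in G, G is not acyclic. Forests are exactly the graphs of treewidth ≤ 1, so tw(G) ≥ 2. Combining the bounds, tw(G) = 2.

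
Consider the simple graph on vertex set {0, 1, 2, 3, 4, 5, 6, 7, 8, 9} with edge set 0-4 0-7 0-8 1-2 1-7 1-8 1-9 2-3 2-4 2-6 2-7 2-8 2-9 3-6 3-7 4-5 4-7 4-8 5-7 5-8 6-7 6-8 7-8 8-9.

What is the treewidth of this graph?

A width-3 tree decomposition is:
Bags: B1 = {2, 4, 7, 8}  B2 = {1, 2, 7, 8}  B3 = {2, 6, 7, 8}  B4 = {4, 5, 7, 8}  B5 = {2, 3, 6, 7}  B6 = {1, 2, 8, 9}  B7 = {0, 4, 7, 8}
Tree: B1–B2, B2–B3, B1–B4, B3–B5, B2–B6, B4–B7
Every bag has size at most 4, so the width is 4 − 1 = 3 and tw(G) ≤ 3. Conversely, {1, 2, 8, 9} is a clique of size 4, and the vertices of any clique must share a bag in every tree decomposition; so some bag has ≥ 4 vertices and tw(G) ≥ 3. Combining the bounds, tw(G) = 3.

3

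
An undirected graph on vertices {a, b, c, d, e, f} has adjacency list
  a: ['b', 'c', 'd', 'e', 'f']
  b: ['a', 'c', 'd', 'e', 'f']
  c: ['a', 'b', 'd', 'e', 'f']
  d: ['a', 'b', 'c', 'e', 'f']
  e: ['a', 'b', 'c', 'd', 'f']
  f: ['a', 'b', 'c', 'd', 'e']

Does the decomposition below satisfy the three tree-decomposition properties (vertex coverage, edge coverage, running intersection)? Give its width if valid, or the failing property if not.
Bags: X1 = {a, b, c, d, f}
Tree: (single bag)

A tree decomposition must satisfy three properties: every vertex lies in some bag; for every edge, both endpoints lie together in some bag; and for every vertex, the bags containing it form a connected subtree. Here vertex e appears in no bag, so the decomposition is invalid.

No — vertex e appears in no bag.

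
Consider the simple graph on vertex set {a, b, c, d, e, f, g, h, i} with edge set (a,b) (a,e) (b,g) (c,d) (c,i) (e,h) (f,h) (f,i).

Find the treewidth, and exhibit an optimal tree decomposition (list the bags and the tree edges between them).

The largest bag has 2 vertices, giving width 1; this decomposition certifies tw(G) ≤ 1. Any graph with an edge has treewidth ≥ 1, and G has the edge d–c. Hence tw(G) = 1 exactly.

Treewidth 1.
One such decomposition:
Bags: B1 = {c, d}  B2 = {c, i}  B3 = {f, i}  B4 = {f, h}  B5 = {e, h}  B6 = {a, e}  B7 = {a, b}  B8 = {b, g}
Tree: B1–B2, B2–B3, B3–B4, B4–B5, B5–B6, B6–B7, B7–B8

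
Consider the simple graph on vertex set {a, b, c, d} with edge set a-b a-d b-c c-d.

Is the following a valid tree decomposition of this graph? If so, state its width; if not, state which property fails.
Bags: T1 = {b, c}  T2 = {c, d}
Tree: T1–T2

No — vertex a appears in no bag.

A tree decomposition must satisfy three properties: every vertex lies in some bag; for every edge, both endpoints lie together in some bag; and for every vertex, the bags containing it form a connected subtree. Here vertex a appears in no bag, so the decomposition is invalid.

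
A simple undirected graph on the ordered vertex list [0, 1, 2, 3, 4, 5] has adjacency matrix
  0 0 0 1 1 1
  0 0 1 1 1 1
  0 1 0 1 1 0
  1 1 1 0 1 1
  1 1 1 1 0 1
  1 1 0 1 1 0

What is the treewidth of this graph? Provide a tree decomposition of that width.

Every bag has size at most 4, so the width is 4 − 1 = 3 and tw(G) ≤ 3. Conversely, {0, 3, 4, 5} is a clique of size 4, and the vertices of any clique must share a bag in every tree decomposition; so some bag has ≥ 4 vertices and tw(G) ≥ 3. Combining the bounds, tw(G) = 3.

Treewidth 3.
One optimal decomposition is:
Bags: B1 = {0, 3, 4, 5}  B2 = {1, 3, 4, 5}  B3 = {1, 2, 3, 4}
Tree: B1–B2, B2–B3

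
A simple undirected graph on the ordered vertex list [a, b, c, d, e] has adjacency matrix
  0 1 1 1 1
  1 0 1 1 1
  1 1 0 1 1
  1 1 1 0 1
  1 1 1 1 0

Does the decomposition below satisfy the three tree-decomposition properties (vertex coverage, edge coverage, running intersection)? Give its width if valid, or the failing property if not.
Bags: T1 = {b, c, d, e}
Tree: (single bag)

No — vertex a appears in no bag.

A tree decomposition must satisfy three properties: every vertex lies in some bag; for every edge, both endpoints lie together in some bag; and for every vertex, the bags containing it form a connected subtree. Here vertex a appears in no bag, so the decomposition is invalid.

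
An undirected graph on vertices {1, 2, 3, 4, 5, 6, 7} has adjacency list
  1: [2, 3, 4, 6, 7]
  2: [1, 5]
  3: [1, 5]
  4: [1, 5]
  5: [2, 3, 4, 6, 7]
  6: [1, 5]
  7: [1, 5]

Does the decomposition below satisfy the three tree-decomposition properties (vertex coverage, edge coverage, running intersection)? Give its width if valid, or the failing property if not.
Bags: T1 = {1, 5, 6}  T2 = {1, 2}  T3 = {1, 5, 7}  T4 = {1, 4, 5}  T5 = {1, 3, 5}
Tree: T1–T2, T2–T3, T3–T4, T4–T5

No — edge (5,2) lies in no bag.

A tree decomposition must satisfy three properties: every vertex lies in some bag; for every edge, both endpoints lie together in some bag; and for every vertex, the bags containing it form a connected subtree. Here edge (5,2) lies in no bag, so the decomposition is invalid.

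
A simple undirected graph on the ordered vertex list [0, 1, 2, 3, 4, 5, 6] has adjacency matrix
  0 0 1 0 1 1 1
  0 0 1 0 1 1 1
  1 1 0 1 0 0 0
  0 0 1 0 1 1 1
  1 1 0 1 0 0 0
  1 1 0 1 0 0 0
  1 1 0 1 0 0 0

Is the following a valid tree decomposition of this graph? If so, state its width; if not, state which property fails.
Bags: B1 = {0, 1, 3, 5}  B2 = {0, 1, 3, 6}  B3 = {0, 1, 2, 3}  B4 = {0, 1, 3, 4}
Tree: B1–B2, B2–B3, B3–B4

Vertex coverage: the bags together contain {0, 1, 2, 3, 4, 5, 6}, the full vertex set. Edge coverage: each edge of G has both endpoints in at least one bag. Running intersection: for every vertex, the bags containing it form a connected subtree. All three properties hold, so this is a valid tree decomposition of width max|bag| − 1 = 3, and hence tw(G) ≤ 3.

Yes; width 3.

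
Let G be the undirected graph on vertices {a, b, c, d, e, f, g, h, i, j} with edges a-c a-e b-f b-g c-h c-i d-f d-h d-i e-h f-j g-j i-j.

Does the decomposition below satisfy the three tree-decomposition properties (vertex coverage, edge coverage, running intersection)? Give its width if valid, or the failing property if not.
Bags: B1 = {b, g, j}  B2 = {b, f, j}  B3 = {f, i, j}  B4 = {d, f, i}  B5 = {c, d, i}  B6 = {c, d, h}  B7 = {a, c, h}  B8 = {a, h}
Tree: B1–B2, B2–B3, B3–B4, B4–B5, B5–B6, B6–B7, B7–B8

A tree decomposition must satisfy three properties: every vertex lies in some bag; for every edge, both endpoints lie together in some bag; and for every vertex, the bags containing it form a connected subtree. Here vertex e appears in no bag, so the decomposition is invalid.

No — vertex e appears in no bag.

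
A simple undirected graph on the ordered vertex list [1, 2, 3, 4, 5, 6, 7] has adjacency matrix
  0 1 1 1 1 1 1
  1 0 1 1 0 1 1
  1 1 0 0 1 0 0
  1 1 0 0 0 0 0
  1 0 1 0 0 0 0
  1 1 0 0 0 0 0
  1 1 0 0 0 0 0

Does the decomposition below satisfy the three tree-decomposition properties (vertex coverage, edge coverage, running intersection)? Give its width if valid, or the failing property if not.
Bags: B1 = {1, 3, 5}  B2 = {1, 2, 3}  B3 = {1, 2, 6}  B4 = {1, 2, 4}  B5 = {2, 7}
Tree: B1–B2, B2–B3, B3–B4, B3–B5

No — edge (1,7) lies in no bag.

A tree decomposition must satisfy three properties: every vertex lies in some bag; for every edge, both endpoints lie together in some bag; and for every vertex, the bags containing it form a connected subtree. Here edge (1,7) lies in no bag, so the decomposition is invalid.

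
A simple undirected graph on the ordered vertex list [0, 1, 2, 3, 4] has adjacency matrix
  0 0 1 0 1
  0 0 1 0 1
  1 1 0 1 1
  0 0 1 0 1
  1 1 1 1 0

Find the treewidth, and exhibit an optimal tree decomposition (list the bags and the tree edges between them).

Each bag holds 3 vertices, so the decomposition has width 2, which upper-bounds the treewidth. On the other hand G contains the 3-clique {0, 2, 4}. A clique must lie in a single bag of any decomposition, so no decomposition can have width below 2. The upper and lower bounds meet at 2, so that is the treewidth.

Treewidth 2.
One optimal decomposition is:
Bags: B1 = {1, 2, 4}  B2 = {0, 2, 4}  B3 = {2, 3, 4}
Tree: B1–B2, B1–B3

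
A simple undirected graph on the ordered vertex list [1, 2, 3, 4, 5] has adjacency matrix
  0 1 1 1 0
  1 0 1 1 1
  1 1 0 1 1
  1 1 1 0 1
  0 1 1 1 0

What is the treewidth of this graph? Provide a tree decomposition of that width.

Treewidth 3.
One optimal decomposition is:
Bags: B1 = {1, 2, 3, 4}  B2 = {2, 3, 4, 5}
Tree: B1–B2

The largest bag has 4 vertices, giving width 3; this decomposition certifies tw(G) ≤ 3. For the lower bound, the 4 vertices {1, 2, 3, 4} are pairwise adjacent, and any tree decomposition puts a clique entirely inside one bag — forcing width ≥ 3. The upper and lower bounds meet at 3, so that is the treewidth.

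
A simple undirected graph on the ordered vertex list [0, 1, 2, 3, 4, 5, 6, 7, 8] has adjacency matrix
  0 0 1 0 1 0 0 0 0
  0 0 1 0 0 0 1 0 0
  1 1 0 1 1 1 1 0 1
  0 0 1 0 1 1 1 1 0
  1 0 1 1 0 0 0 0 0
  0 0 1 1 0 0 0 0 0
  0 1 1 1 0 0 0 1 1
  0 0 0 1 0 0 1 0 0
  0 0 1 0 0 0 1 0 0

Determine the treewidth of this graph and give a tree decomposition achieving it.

Treewidth 2.
One optimal decomposition is:
Bags: B1 = {0, 2, 4}  B2 = {2, 3, 4}  B3 = {2, 3, 5}  B4 = {2, 3, 6}  B5 = {3, 6, 7}  B6 = {2, 6, 8}  B7 = {1, 2, 6}
Tree: B1–B2, B2–B3, B2–B4, B4–B5, B4–B6, B6–B7

Each bag holds 3 vertices, so the decomposition has width 2, which upper-bounds the treewidth. For the lower bound, the 3 vertices {0, 2, 4} are pairwise adjacent, and any tree decomposition puts a clique entirely inside one bag — forcing width ≥ 2. Hence tw(G) = 2 exactly.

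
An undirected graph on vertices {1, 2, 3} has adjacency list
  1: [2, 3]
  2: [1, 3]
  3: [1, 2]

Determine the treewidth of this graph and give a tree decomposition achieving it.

Treewidth 2.
One optimal decomposition is:
Bags: B1 = {1, 2, 3}
Tree: (single bag)

With just one bag of size 3, the width is 3 − 1 = 2, so tw(G) ≤ 2. Conversely, {1, 2, 3} is a clique of size 3, and the vertices of any clique must share a bag in every tree decomposition; so some bag has ≥ 3 vertices and tw(G) ≥ 2. The upper and lower bounds meet at 2, so that is the treewidth.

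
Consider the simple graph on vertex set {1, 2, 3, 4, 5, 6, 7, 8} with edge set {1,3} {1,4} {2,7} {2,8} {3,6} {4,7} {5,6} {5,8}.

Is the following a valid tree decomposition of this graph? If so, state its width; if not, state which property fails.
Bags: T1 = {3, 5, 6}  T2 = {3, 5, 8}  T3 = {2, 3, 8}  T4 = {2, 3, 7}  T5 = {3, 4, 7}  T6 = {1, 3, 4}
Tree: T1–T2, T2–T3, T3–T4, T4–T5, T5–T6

Yes; width 2.

Vertex coverage: the bags together contain {1, 2, 3, 4, 5, 6, 7, 8}, the full vertex set. Edge coverage: each edge of G has both endpoints in at least one bag. Running intersection: for every vertex, the bags containing it form a connected subtree. All three properties hold, so this is a valid tree decomposition of width max|bag| − 1 = 2, and hence tw(G) ≤ 2.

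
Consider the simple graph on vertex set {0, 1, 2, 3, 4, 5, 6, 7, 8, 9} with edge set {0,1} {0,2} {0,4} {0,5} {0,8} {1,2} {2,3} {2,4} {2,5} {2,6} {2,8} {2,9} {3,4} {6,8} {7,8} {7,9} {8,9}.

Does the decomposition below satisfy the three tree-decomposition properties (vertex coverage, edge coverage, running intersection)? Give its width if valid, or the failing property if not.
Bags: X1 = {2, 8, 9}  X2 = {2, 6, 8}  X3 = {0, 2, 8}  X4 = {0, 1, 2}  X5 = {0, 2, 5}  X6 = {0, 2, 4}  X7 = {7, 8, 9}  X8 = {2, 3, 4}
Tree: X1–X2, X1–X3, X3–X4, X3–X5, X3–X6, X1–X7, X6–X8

Vertex coverage: the bags together contain {0, 1, 2, 3, 4, 5, 6, 7, 8, 9}, the full vertex set. Edge coverage: each edge of G has both endpoints in at least one bag. Running intersection: for every vertex, the bags containing it form a connected subtree. All three properties hold, so this is a valid tree decomposition of width max|bag| − 1 = 2, and hence tw(G) ≤ 2.

Yes; width 2.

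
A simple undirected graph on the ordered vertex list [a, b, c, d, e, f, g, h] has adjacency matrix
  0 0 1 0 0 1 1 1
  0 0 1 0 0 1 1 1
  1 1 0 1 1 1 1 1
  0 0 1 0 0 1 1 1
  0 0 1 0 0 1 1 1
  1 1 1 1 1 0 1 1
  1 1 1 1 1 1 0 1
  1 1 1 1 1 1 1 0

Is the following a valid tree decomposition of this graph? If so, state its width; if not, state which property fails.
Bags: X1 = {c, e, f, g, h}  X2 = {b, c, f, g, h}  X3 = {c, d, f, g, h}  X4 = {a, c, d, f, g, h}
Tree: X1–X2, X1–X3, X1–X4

No — bags containing vertex d are not connected in the tree.

A tree decomposition must satisfy three properties: every vertex lies in some bag; for every edge, both endpoints lie together in some bag; and for every vertex, the bags containing it form a connected subtree. Here bags containing vertex d are not connected in the tree, so the decomposition is invalid.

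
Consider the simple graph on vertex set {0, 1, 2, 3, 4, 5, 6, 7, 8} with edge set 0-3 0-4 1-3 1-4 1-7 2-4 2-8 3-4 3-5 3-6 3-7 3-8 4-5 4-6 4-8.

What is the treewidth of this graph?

2

A width-2 tree decomposition is:
Bags: B1 = {3, 4, 6}  B2 = {1, 3, 4}  B3 = {1, 3, 7}  B4 = {3, 4, 8}  B5 = {0, 3, 4}  B6 = {2, 4, 8}  B7 = {3, 4, 5}
Tree: B1–B2, B2–B3, B2–B4, B4–B5, B4–B6, B1–B7
Every bag has size at most 3, so the width is 3 − 1 = 2 and tw(G) ≤ 2. On the other hand G contains the 3-clique {2, 4, 8}. A clique must lie in a single bag of any decomposition, so no decomposition can have width below 2. Therefore the treewidth is 2.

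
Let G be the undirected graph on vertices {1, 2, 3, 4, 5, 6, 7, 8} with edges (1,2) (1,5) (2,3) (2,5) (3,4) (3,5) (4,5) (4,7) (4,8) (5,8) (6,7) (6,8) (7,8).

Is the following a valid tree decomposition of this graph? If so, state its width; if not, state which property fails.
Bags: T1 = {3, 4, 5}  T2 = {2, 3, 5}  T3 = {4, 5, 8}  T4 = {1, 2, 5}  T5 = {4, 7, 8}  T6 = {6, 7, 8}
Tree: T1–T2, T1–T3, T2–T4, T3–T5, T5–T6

Yes; width 2.

Checking the three conditions: (i) the bags cover all of {1, 2, 3, 4, 5, 6, 7, 8}; (ii) for each edge, some bag contains both endpoints; (iii) the bags containing any fixed vertex form a subtree. All hold, so the decomposition is valid with width 3 − 1 = 2.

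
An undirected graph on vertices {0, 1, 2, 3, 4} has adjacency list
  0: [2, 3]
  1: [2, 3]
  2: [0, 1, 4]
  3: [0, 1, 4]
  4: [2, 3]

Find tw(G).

2

A width-2 tree decomposition is:
Bags: B1 = {2, 3, 4}  B2 = {0, 2, 3}  B3 = {1, 2, 3}
Tree: B1–B2, B2–B3
The largest bag has 3 vertices, giving width 2; this decomposition certifies tw(G) ≤ 2. Since 3–4–2–0–3 is a cycle in G, G is not acyclic. Forests are exactly the graphs of treewidth ≤ 1, so tw(G) ≥ 2. The upper and lower bounds meet at 2, so that is the treewidth.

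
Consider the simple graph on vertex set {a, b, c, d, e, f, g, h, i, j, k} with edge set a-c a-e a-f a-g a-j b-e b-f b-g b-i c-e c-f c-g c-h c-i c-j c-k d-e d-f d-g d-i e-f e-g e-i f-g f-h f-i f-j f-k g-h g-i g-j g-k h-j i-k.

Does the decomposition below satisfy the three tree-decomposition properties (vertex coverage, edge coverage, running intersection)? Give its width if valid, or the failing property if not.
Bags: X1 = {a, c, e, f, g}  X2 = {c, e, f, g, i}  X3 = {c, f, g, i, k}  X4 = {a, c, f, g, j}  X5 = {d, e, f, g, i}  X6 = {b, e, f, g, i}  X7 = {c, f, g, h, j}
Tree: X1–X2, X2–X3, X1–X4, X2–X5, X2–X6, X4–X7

Checking the three conditions: (i) the bags cover all of {a, b, c, d, e, f, g, h, i, j, k}; (ii) for each edge, some bag contains both endpoints; (iii) the bags containing any fixed vertex form a subtree. All hold, so the decomposition is valid with width 5 − 1 = 4.

Yes; width 4.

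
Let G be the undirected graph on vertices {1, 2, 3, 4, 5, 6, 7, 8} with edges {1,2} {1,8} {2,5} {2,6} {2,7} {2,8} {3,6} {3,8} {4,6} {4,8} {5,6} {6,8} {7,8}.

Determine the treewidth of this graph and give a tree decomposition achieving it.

The largest bag has 3 vertices, giving width 2; this decomposition certifies tw(G) ≤ 2. On the other hand G contains the 3-clique {1, 2, 8}. A clique must lie in a single bag of any decomposition, so no decomposition can have width below 2. Combining the bounds, tw(G) = 2.

Treewidth 2.
One such decomposition:
Bags: B1 = {3, 6, 8}  B2 = {2, 6, 8}  B3 = {2, 5, 6}  B4 = {2, 7, 8}  B5 = {4, 6, 8}  B6 = {1, 2, 8}
Tree: B1–B2, B2–B3, B2–B4, B1–B5, B2–B6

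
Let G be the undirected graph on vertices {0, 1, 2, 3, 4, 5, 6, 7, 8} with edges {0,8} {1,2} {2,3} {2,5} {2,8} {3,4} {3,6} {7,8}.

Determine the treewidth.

A width-1 tree decomposition is:
Bags: B1 = {2, 3}  B2 = {2, 8}  B3 = {3, 6}  B4 = {1, 2}  B5 = {0, 8}  B6 = {7, 8}  B7 = {2, 5}  B8 = {3, 4}
Tree: B1–B2, B1–B3, B2–B4, B2–B5, B2–B6, B1–B7, B1–B8
The largest bag has 2 vertices, giving width 1; this decomposition certifies tw(G) ≤ 1. Any graph with an edge has treewidth ≥ 1, and G has the edge 3–2. Therefore the treewidth is 1.

1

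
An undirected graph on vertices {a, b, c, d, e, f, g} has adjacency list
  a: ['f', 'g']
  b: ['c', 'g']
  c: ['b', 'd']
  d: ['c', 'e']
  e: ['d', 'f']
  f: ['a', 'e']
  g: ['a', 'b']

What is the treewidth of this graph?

A width-2 tree decomposition is:
Bags: B1 = {a, f, g}  B2 = {e, f, g}  B3 = {d, e, g}  B4 = {c, d, g}  B5 = {b, c, g}
Tree: B1–B2, B2–B3, B3–B4, B4–B5
Each bag holds 3 vertices, so the decomposition has width 2, which upper-bounds the treewidth. The edges g–a–f–e–d–c–b–g form a cycle, so G is not a tree and its treewidth is at least 2. Hence tw(G) = 2 exactly.

2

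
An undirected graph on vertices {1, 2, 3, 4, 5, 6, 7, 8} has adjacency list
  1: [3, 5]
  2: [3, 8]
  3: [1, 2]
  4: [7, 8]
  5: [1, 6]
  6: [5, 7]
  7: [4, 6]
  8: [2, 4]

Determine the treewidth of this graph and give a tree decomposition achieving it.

Treewidth 2.
One such decomposition:
Bags: B1 = {4, 6, 7}  B2 = {4, 5, 6}  B3 = {1, 4, 5}  B4 = {1, 3, 4}  B5 = {2, 3, 4}  B6 = {2, 4, 8}
Tree: B1–B2, B2–B3, B3–B4, B4–B5, B5–B6

Each bag holds 3 vertices, so the decomposition has width 2, which upper-bounds the treewidth. Since 4–7–6–5–1–3–2–8–4 is a cycle in G, G is not acyclic. Forests are exactly the graphs of treewidth ≤ 1, so tw(G) ≥ 2. The upper and lower bounds meet at 2, so that is the treewidth.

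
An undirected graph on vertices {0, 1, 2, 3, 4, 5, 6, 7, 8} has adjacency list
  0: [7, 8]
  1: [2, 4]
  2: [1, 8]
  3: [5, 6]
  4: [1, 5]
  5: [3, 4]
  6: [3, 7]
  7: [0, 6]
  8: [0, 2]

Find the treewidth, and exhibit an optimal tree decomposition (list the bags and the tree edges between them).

The largest bag has 3 vertices, giving width 2; this decomposition certifies tw(G) ≤ 2. The edges 8–2–1–4–5–3–6–7–0–8 form a cycle, so G is not a tree and its treewidth is at least 2. The upper and lower bounds meet at 2, so that is the treewidth.

Treewidth 2.
One optimal decomposition is:
Bags: B1 = {1, 2, 8}  B2 = {1, 4, 8}  B3 = {4, 5, 8}  B4 = {3, 5, 8}  B5 = {3, 6, 8}  B6 = {6, 7, 8}  B7 = {0, 7, 8}
Tree: B1–B2, B2–B3, B3–B4, B4–B5, B5–B6, B6–B7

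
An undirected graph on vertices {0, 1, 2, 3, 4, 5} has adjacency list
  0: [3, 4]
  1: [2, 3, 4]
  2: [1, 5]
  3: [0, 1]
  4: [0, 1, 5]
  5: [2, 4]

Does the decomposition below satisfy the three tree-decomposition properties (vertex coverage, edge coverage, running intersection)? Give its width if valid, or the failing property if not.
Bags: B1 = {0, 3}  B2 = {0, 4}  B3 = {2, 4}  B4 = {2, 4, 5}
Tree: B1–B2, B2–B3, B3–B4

No — vertex 1 appears in no bag.

A tree decomposition must satisfy three properties: every vertex lies in some bag; for every edge, both endpoints lie together in some bag; and for every vertex, the bags containing it form a connected subtree. Here vertex 1 appears in no bag, so the decomposition is invalid.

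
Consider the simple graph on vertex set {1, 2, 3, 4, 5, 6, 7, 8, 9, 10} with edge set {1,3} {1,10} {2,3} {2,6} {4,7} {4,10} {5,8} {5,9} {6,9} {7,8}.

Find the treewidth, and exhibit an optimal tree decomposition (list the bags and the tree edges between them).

Treewidth 2.
One such decomposition:
Bags: B1 = {2, 3, 6}  B2 = {3, 6, 9}  B3 = {3, 5, 9}  B4 = {3, 5, 8}  B5 = {3, 7, 8}  B6 = {3, 4, 7}  B7 = {3, 4, 10}  B8 = {1, 3, 10}
Tree: B1–B2, B2–B3, B3–B4, B4–B5, B5–B6, B6–B7, B7–B8

Each bag holds 3 vertices, so the decomposition has width 2, which upper-bounds the treewidth. Since 3–2–6–9–5–8–7–4–10–1–3 is a cycle in G, G is not acyclic. Forests are exactly the graphs of treewidth ≤ 1, so tw(G) ≥ 2. Therefore the treewidth is 2.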